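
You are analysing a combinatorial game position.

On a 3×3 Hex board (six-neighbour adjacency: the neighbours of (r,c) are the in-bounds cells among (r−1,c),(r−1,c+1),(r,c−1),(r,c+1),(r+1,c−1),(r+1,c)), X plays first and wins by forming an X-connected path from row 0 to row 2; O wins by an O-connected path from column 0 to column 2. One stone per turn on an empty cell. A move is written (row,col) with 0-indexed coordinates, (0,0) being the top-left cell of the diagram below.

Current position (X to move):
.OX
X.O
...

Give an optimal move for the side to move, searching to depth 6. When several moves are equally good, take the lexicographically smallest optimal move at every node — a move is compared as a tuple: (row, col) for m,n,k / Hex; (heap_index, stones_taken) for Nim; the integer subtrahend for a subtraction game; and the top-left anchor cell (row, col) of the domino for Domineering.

X's best at [.OX/X.O/...]: (1,1)

p1 X@[.OX/X.O/...]: (0,0)[XOX/X.O/...]-1 (1,1)[.OX/XXO/...]+1* (2,0)[.OX/X.O/X..]+1 (2,1)[.OX/X.O/.X.]-1 (2,2)[.OX/X.O/..X]-1
p2 O@[.OX/XXO/...]: (0,0)[OOX/XXO/...]-1* (2,0)[.OX/XXO/O..]-1 (2,1)[.OX/XXO/.O.]-1 (2,2)[.OX/XXO/..O]-1
p3 X@[OOX/XXO/...]: (2,0)[OOX/XXO/X..]+1* (2,1)[OOX/XXO/.X.]+1 (2,2)[OOX/XXO/..X]+1
p4 O@[OOX/XXO/X..] terminal -1; root [.OX/X.O/...] d6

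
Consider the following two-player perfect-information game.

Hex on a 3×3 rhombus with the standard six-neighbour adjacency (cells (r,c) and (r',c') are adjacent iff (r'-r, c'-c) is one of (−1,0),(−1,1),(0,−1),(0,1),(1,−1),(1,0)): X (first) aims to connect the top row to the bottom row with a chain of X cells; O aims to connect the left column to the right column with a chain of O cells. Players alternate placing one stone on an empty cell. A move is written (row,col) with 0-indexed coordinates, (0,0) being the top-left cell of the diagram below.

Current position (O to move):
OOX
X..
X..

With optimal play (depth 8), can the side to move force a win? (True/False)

O winning at [OOX/X../X..]: False

[OOX/X../X..] O move#1: (1,1):-1/OOX/XO./X..*, (1,2):-1/OOX/X.O/X.., (2,1):-1/OOX/X../XO., (2,2):-1/OOX/X../X.O
[OOX/XO./X..] X move#2: (1,2):+1/OOX/XOX/X..*, (2,1):-1/OOX/XO./XX., (2,2):-1/OOX/XO./X.X
[OOX/XOX/X..] O move#3: (2,1):-1/OOX/XOX/XO.*, (2,2):-1/OOX/XOX/X.O
[OOX/XOX/XO.] X move#4: (2,2):+1/OOX/XOX/XOX*
[OOX/XOX/XOX] end (terminal -1, O#5); searched OOX/X../X.. to 8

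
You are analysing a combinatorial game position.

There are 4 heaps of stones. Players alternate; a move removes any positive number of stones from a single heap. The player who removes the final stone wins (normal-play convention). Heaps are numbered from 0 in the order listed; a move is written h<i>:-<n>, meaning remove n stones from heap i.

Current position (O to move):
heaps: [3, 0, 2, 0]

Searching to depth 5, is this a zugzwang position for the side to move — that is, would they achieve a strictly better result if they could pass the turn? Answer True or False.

zugzwang((3,0,2,0), O) = False

[(3,0,2,0)] O move#1: h0:-1:+1/(2,0,2,0)*, h0:-2:-1/(1,0,2,0), h0:-3:-1/(0,0,2,0), h2:-1:-1/(3,0,1,0), h2:-2:-1/(3,0,0,0)
[(2,0,2,0)] X move#2: h0:-1:-1/(1,0,2,0)*, h0:-2:-1/(0,0,2,0), h2:-1:-1/(2,0,1,0), h2:-2:-1/(2,0,0,0)
[(1,0,2,0)] O move#3: h0:-1:-1/(0,0,2,0), h2:-1:+1/(1,0,1,0)*, h2:-2:-1/(1,0,0,0)
[(1,0,1,0)] X move#4: h0:-1:-1/(0,0,1,0)*, h2:-1:-1/(1,0,0,0)
[(0,0,1,0)] O move#5: h2:-1:+1/(0,0,0,0)*
[(0,0,0,0)] end (terminal -1, X#6); searched (3,0,2,0) to 5
if O skipped the turn, X would face:
~ [(3,0,2,0)] X move#1: h0:-1:+1/(2,0,2,0)*, h0:-2:-1/(1,0,2,0), h0:-3:-1/(0,0,2,0), h2:-1:-1/(3,0,1,0), h2:-2:-1/(3,0,0,0)
~ [(2,0,2,0)] O move#2: h0:-1:-1/(1,0,2,0)*, h0:-2:-1/(0,0,2,0), h2:-1:-1/(2,0,1,0), h2:-2:-1/(2,0,0,0)
~ [(1,0,2,0)] X move#3: h0:-1:-1/(0,0,2,0), h2:-1:+1/(1,0,1,0)*, h2:-2:-1/(1,0,0,0)
~ [(1,0,1,0)] O move#4: h0:-1:-1/(0,0,1,0)*, h2:-1:-1/(1,0,0,0)
~ [(0,0,1,0)] X move#5: h2:-1:+1/(0,0,0,0)*
~ [(0,0,0,0)] end (terminal -1, O#6); searched (3,0,2,0) to 5
compare (O): move=+1 vs pass=-1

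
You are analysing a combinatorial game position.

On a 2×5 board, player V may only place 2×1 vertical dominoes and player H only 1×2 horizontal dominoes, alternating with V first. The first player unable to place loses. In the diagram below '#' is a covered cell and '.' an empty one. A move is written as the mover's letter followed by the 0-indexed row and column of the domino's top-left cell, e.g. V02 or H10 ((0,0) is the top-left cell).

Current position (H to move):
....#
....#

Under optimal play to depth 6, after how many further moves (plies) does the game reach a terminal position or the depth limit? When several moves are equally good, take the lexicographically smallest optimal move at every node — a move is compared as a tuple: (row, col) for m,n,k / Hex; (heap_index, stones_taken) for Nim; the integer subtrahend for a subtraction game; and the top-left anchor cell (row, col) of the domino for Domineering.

[....#/....#] H move#1: H00:-1/##..#/....#, H01:+1/.##.#/....#*, H02:-1/..###/....#, H10:-1/....#/##..#, H11:+1/....#/.##.#, H12:-1/....#/..###
[.##.#/....#] V move#2: V00:-1/###.#/#...#*, V03:-1/.####/...##
[###.#/#...#] H move#3: H11:-1/###.#/###.#, H12:+1/###.#/#.###*
[###.#/#.###] end (terminal -1, V#4); searched ....#/....# to 6

PV length from [....#/....#]: 3 plies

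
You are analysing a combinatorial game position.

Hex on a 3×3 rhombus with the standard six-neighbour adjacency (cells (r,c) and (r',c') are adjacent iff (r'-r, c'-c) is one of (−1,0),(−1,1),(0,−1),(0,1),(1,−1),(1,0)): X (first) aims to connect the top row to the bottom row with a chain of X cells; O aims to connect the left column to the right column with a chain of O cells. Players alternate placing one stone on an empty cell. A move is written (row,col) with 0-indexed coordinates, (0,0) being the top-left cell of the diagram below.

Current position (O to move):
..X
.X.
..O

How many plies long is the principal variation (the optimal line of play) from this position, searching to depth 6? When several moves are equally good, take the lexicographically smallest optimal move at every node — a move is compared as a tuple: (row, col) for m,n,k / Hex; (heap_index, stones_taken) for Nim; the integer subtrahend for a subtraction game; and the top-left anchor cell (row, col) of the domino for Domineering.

[..X/.X./..O] O move#1: (0,0):-1/O.X/.X./..O*, (0,1):-1/.OX/.X./..O, (1,0):-1/..X/OX./..O, (1,2):-1/..X/.XO/..O, (2,0):-1/..X/.X./O.O, (2,1):-1/..X/.X./.OO
[O.X/.X./..O] X move#2: (0,1):+1/OXX/.X./..O*, (1,0):+1/O.X/XX./..O, (1,2):+1/O.X/.XX/..O, (2,0):+1/O.X/.X./X.O, (2,1):+1/O.X/.X./.XO
[OXX/.X./..O] O move#3: (1,0):-1/OXX/OX./..O*, (1,2):-1/OXX/.XO/..O, (2,0):-1/OXX/.X./O.O, (2,1):-1/OXX/.X./.OO
[OXX/OX./..O] X move#4: (1,2):+1/OXX/OXX/..O*, (2,0):+1/OXX/OX./X.O, (2,1):+1/OXX/OX./.XO
[OXX/OXX/..O] O move#5: (2,0):-1/OXX/OXX/O.O*, (2,1):-1/OXX/OXX/.OO
[OXX/OXX/O.O] X move#6: (2,1):+1/OXX/OXX/OXO*
[OXX/OXX/OXO] end (terminal -1, O#7); searched ..X/.X./..O to 6

PV length from [..X/.X./..O]: 6 plies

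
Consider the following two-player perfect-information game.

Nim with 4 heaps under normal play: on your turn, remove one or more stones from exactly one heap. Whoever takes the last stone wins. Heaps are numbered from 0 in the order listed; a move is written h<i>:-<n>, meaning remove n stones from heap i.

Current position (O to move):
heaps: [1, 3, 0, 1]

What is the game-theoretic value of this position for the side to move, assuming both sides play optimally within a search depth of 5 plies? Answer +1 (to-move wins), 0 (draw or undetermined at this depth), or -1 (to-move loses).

value((1,3,0,1), O) = +1

[(1,3,0,1)] O move#1: h0:-1:-1/(0,3,0,1), h1:-1:-1/(1,2,0,1), h1:-2:-1/(1,1,0,1), h1:-3:+1/(1,0,0,1)*, h3:-1:-1/(1,3,0,0)
[(1,0,0,1)] X move#2: h0:-1:-1/(0,0,0,1)*, h3:-1:-1/(1,0,0,0)
[(0,0,0,1)] O move#3: h3:-1:+1/(0,0,0,0)*
[(0,0,0,0)] end (terminal -1, X#4); searched (1,3,0,1) to 5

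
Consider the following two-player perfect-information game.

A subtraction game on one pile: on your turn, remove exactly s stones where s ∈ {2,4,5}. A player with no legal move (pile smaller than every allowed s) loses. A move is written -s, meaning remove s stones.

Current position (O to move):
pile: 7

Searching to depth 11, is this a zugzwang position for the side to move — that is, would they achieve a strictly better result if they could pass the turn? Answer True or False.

zugzwang(7, O) = True

ply 1, O at 7 | -2=-1→5*; -4=-1→3; -5=-1→2
ply 2, X at 5 | -2=-1→3; -4=+1→1*; -5=+1→0
ply 3: 1 is terminal -1 (O); from 7 depth 11
suppose O passes — search the same position with X to move:
pass> ply 1, X at 7 | -2=-1→5*; -4=-1→3; -5=-1→2
pass> ply 2, O at 5 | -2=-1→3; -4=+1→1*; -5=+1→0
pass> ply 3: 1 is terminal -1 (X); from 7 depth 11
for O: play -1, pass +1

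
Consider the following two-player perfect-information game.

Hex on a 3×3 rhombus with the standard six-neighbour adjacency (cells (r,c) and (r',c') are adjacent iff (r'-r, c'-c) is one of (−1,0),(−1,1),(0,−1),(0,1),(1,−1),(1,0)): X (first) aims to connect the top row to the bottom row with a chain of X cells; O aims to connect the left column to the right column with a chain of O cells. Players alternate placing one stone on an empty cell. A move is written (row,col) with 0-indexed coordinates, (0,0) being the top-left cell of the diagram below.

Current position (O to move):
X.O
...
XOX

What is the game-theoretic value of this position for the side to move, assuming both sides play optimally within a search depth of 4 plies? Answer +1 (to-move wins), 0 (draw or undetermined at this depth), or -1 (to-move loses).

p1 O@[X.O/.../XOX]: (0,1)[XOO/.../XOX]-1 (1,0)[X.O/O../XOX]+1* (1,1)[X.O/.O./XOX]-1 (1,2)[X.O/..O/XOX]-1
p2 X@[X.O/O../XOX]: (0,1)[XXO/O../XOX]-1* (1,1)[X.O/OX./XOX]-1 (1,2)[X.O/O.X/XOX]-1
p3 O@[XXO/O../XOX]: (1,1)[XXO/OO./XOX]+1* (1,2)[XXO/O.O/XOX]-1
p4 X@[XXO/OO./XOX] terminal -1; root [X.O/.../XOX] d4

value(X.O/.../XOX, O) = +1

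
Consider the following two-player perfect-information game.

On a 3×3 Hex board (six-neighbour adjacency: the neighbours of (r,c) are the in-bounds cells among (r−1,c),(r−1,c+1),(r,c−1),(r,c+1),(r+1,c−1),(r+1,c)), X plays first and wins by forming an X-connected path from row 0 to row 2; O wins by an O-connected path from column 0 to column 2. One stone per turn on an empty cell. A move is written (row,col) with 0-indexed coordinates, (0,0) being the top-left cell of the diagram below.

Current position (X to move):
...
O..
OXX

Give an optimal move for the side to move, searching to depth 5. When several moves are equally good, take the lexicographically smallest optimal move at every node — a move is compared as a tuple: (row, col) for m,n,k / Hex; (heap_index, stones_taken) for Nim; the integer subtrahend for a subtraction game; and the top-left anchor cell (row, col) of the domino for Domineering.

X's best at [.../O../OXX]: (0,2)

ply 1, X at .../O../OXX | (0,0)=-1→X../O../OXX; (0,1)=-1→.X./O../OXX; (0,2)=+1→..X/O../OXX*; (1,1)=+1→.../OX./OXX; (1,2)=-1→.../O.X/OXX
ply 2, O at ..X/O../OXX | (0,0)=-1→O.X/O../OXX*; (0,1)=-1→.OX/O../OXX; (1,1)=-1→..X/OO./OXX; (1,2)=-1→..X/O.O/OXX
ply 3, X at O.X/O../OXX | (0,1)=+1→OXX/O../OXX*; (1,1)=+1→O.X/OX./OXX; (1,2)=+1→O.X/O.X/OXX
ply 4, O at OXX/O../OXX | (1,1)=-1→OXX/OO./OXX*; (1,2)=-1→OXX/O.O/OXX
ply 5, X at OXX/OO./OXX | (1,2)=+1→OXX/OOX/OXX*
ply 6: OXX/OOX/OXX is terminal -1 (O); from .../O../OXX depth 5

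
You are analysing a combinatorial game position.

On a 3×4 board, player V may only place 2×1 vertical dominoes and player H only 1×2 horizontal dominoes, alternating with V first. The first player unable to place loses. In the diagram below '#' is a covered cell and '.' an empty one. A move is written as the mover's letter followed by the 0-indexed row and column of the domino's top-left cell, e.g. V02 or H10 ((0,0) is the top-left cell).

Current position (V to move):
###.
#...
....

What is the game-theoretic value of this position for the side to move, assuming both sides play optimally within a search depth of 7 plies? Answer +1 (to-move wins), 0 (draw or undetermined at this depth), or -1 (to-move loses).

value(###./#.../...., V) = +1

[###./#.../....] V move#1: V03:-1/####/#..#/...., V11:-1/###./##../.#.., V12:+1/###./#.#./..#.*, V13:-1/###./#..#/...#
[###./#.#./..#.] H move#2: H20:-1/###./#.#./###.*
[###./#.#./###.] V move#3: V03:+1/####/#.##/###.*, V13:+1/###./#.##/####
[####/#.##/###.] end (terminal -1, H#4); searched ###./#.../.... to 7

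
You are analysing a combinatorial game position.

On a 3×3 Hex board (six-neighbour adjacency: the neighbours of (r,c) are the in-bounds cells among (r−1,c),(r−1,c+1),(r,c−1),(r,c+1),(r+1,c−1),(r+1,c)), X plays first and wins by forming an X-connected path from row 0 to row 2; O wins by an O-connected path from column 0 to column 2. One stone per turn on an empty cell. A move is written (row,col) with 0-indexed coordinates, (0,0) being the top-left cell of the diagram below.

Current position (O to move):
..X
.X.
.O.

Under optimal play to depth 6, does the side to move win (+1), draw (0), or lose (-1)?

value(..X/.X./.O., O) = +1

[..X/.X./.O.] O move#1: (0,0):-1/O.X/.X./.O., (0,1):-1/.OX/.X./.O., (1,0):-1/..X/OX./.O., (1,2):-1/..X/.XO/.O., (2,0):+1/..X/.X./OO.*, (2,2):-1/..X/.X./.OO
[..X/.X./OO.] X move#2: (0,0):-1/X.X/.X./OO.*, (0,1):-1/.XX/.X./OO., (1,0):-1/..X/XX./OO., (1,2):-1/..X/.XX/OO., (2,2):-1/..X/.X./OOX
[X.X/.X./OO.] O move#3: (0,1):+1/XOX/.X./OO.*, (1,0):+1/X.X/OX./OO., (1,2):+1/X.X/.XO/OO., (2,2):+1/X.X/.X./OOO
[XOX/.X./OO.] X move#4: (1,0):-1/XOX/XX./OO.*, (1,2):-1/XOX/.XX/OO., (2,2):-1/XOX/.X./OOX
[XOX/XX./OO.] O move#5: (1,2):+1/XOX/XXO/OO.*, (2,2):+1/XOX/XX./OOO
[XOX/XXO/OO.] end (terminal -1, X#6); searched ..X/.X./.O. to 6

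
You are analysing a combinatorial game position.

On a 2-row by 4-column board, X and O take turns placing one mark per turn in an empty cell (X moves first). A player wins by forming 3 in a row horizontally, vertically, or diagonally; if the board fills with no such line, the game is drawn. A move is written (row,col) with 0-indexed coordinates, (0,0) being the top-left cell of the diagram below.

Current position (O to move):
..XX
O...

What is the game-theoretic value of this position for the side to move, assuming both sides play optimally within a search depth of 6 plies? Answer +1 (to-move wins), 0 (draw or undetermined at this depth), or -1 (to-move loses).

p1 O@[..XX/O...]: (0,0)[O.XX/O...]-1 (0,1)[.OXX/O...]+0* (1,1)[..XX/OO..]-1 (1,2)[..XX/O.O.]-1 (1,3)[..XX/O..O]-1
p2 X@[.OXX/O...]: (0,0)[XOXX/O...]+0* (1,1)[.OXX/OX..]+0 (1,2)[.OXX/O.X.]+0 (1,3)[.OXX/O..X]+0
p3 O@[XOXX/O...]: (1,1)[XOXX/OO..]+0* (1,2)[XOXX/O.O.]+0 (1,3)[XOXX/O..O]+0
p4 X@[XOXX/OO..]: (1,2)[XOXX/OOX.]+0* (1,3)[XOXX/OO.X]-1
p5 O@[XOXX/OOX.]: (1,3)[XOXX/OOXO]+0*
p6 X@[XOXX/OOXO] terminal +0; root [..XX/O...] d6

value(..XX/O..., O) = 0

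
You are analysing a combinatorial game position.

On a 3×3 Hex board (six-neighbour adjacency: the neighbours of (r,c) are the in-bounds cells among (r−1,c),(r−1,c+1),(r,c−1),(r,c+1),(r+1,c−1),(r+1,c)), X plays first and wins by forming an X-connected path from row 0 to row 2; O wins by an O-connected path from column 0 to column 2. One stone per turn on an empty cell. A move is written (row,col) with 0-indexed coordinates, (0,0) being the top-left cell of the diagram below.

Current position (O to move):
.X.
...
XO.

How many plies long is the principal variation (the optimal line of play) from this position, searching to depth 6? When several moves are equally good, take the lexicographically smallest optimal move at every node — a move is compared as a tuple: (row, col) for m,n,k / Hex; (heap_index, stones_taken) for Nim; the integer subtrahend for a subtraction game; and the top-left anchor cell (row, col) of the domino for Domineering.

p1 O@[.X./.../XO.]: (0,0)[OX./.../XO.]-1* (0,2)[.XO/.../XO.]-1 (1,0)[.X./O../XO.]-1 (1,1)[.X./.O./XO.]-1 (1,2)[.X./..O/XO.]-1 (2,2)[.X./.../XOO]-1
p2 X@[OX./.../XO.]: (0,2)[OXX/.../XO.]+1* (1,0)[OX./X../XO.]+1 (1,1)[OX./.X./XO.]+1 (1,2)[OX./..X/XO.]+1 (2,2)[OX./.../XOX]+1
p3 O@[OXX/.../XO.]: (1,0)[OXX/O../XO.]-1* (1,1)[OXX/.O./XO.]-1 (1,2)[OXX/..O/XO.]-1 (2,2)[OXX/.../XOO]-1
p4 X@[OXX/O../XO.]: (1,1)[OXX/OX./XO.]+1* (1,2)[OXX/O.X/XO.]+1 (2,2)[OXX/O../XOX]+1
p5 O@[OXX/OX./XO.] terminal -1; root [.X./.../XO.] d6

PV length from [.X./.../XO.]: 4 plies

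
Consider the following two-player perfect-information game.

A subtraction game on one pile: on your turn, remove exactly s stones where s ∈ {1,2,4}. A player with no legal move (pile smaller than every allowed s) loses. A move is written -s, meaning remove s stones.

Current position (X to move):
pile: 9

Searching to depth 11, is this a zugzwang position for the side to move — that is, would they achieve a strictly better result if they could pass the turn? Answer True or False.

p1 X@[9]: -1[8]-1* -2[7]-1 -4[5]-1
p2 O@[8]: -1[7]-1 -2[6]+1* -4[4]-1
p3 X@[6]: -1[5]-1* -2[4]-1 -4[2]-1
p4 O@[5]: -1[4]-1 -2[3]+1* -4[1]-1
p5 X@[3]: -1[2]-1* -2[1]-1
p6 O@[2]: -1[1]-1 -2[0]+1*
p7 X@[0] terminal -1; root [9] d11
if X skipped the turn, O would face:
~ p1 O@[9]: -1[8]-1* -2[7]-1 -4[5]-1
~ p2 X@[8]: -1[7]-1 -2[6]+1* -4[4]-1
~ p3 O@[6]: -1[5]-1* -2[4]-1 -4[2]-1
~ p4 X@[5]: -1[4]-1 -2[3]+1* -4[1]-1
~ p5 O@[3]: -1[2]-1* -2[1]-1
~ p6 X@[2]: -1[1]-1 -2[0]+1*
~ p7 O@[0] terminal -1; root [9] d11
compare (X): move=-1 vs pass=+1

zugzwang(9, X) = True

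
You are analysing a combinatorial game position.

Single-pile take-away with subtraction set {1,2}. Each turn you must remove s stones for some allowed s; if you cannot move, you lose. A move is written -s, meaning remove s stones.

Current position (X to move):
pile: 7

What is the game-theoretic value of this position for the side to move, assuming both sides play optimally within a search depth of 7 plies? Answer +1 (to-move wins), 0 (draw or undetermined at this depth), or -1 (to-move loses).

value(7, X) = +1

[7] X move#1: -1:+1/6*, -2:-1/5
[6] O move#2: -1:-1/5*, -2:-1/4
[5] X move#3: -1:-1/4, -2:+1/3*
[3] O move#4: -1:-1/2*, -2:-1/1
[2] X move#5: -1:-1/1, -2:+1/0*
[0] end (terminal -1, O#6); searched 7 to 7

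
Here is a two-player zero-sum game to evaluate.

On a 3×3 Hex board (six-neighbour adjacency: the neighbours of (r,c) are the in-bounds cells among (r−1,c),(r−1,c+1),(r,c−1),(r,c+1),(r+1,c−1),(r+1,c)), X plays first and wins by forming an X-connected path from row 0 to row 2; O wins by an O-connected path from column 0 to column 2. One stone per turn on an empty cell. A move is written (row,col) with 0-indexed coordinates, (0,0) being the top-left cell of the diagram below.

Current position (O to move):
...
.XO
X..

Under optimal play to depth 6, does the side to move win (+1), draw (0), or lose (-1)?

[.../.XO/X..] O move#1: (0,0):-1/O../.XO/X..*, (0,1):-1/.O./.XO/X.., (0,2):-1/..O/.XO/X.., (1,0):-1/.../OXO/X.., (2,1):-1/.../.XO/XO., (2,2):-1/.../.XO/X.O
[O../.XO/X..] X move#2: (0,1):+1/OX./.XO/X..*, (0,2):+1/O.X/.XO/X.., (1,0):+1/O../XXO/X.., (2,1):+1/O../.XO/XX., (2,2):+1/O../.XO/X.X
[OX./.XO/X..] end (terminal -1, O#3); searched .../.XO/X.. to 6

value(.../.XO/X.., O) = -1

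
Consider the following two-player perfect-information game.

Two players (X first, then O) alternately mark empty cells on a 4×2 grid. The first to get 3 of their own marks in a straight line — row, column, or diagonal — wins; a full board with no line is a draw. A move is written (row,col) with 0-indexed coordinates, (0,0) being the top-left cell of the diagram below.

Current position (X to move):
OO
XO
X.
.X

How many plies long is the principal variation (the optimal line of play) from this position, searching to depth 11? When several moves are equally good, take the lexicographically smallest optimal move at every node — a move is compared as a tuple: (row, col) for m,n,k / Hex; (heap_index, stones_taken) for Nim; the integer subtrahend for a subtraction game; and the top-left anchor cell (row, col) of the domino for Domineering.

[OO/XO/X./.X] X move#1: (2,1):+0/OO/XO/XX/.X, (3,0):+1/OO/XO/X./XX*
[OO/XO/X./XX] end (terminal -1, O#2); searched OO/XO/X./.X to 11

PV length from [OO/XO/X./.X]: 1 ply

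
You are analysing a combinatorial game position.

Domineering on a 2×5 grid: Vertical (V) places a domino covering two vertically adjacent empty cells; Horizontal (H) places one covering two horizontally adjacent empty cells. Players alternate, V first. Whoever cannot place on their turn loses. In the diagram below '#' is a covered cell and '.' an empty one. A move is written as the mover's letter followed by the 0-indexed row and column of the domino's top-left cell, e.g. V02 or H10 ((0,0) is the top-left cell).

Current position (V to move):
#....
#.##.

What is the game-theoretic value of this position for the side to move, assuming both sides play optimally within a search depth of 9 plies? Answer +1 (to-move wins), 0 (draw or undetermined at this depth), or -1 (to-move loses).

[#..../#.##.] V move#1: V01:-1/##.../####.*, V04:-1/#...#/#.###
[##.../####.] H move#2: H02:-1/####./####., H03:+1/##.##/####.*
[##.##/####.] end (terminal -1, V#3); searched #..../#.##. to 9

value(#..../#.##., V) = -1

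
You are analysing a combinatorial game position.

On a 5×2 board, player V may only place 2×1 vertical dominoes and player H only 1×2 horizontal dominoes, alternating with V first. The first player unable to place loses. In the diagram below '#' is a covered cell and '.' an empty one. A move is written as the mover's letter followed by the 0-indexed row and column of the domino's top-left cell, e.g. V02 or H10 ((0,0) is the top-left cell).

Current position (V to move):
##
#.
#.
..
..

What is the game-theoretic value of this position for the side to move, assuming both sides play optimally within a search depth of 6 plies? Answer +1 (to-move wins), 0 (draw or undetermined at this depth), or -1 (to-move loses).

value(##/#./#./../.., V) = +1

ply 1, V at ##/#./#./../.. | V11=-1→##/##/##/../..; V21=-1→##/#./##/.#/..; V30=+1→##/#./#./#./#.*; V31=+1→##/#./#./.#/.#
ply 2: ##/#./#./#./#. is terminal -1 (H); from ##/#./#./../.. depth 6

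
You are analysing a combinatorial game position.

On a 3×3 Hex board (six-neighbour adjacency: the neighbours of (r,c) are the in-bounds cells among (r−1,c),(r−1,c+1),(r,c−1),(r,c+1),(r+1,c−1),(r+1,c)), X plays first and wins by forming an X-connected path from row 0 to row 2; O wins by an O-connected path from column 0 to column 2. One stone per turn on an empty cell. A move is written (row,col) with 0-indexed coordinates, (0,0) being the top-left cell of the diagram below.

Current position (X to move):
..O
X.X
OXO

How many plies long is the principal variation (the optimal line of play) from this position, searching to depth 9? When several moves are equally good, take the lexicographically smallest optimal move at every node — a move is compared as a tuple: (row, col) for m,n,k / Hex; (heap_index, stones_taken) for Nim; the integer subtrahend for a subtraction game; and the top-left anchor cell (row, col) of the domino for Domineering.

[..O/X.X/OXO] X move#1: (0,0):-1/X.O/X.X/OXO, (0,1):-1/.XO/X.X/OXO, (1,1):+1/..O/XXX/OXO*
[..O/XXX/OXO] O move#2: (0,0):-1/O.O/XXX/OXO*, (0,1):-1/.OO/XXX/OXO
[O.O/XXX/OXO] X move#3: (0,1):+1/OXO/XXX/OXO*
[OXO/XXX/OXO] end (terminal -1, O#4); searched ..O/X.X/OXO to 9

PV length from [..O/X.X/OXO]: 3 plies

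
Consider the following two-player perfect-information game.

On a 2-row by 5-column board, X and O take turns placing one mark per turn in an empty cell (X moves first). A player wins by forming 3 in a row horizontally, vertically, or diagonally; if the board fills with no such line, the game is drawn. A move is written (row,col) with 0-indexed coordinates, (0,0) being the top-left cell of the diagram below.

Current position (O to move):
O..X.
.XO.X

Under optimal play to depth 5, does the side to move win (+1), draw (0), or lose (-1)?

value(O..X./.XO.X, O) = 0

p1 O@[O..X./.XO.X]: (0,1)[OO.X./.XO.X]+0* (0,2)[O.OX./.XO.X]+0 (0,4)[O..XO/.XO.X]+0 (1,0)[O..X./OXO.X]-1 (1,3)[O..X./.XOOX]-1
p2 X@[OO.X./.XO.X]: (0,2)[OOXX./.XO.X]+0* (0,4)[OO.XX/.XO.X]-1 (1,0)[OO.X./XXO.X]-1 (1,3)[OO.X./.XOXX]-1
p3 O@[OOXX./.XO.X]: (0,4)[OOXXO/.XO.X]+0* (1,0)[OOXX./OXO.X]-1 (1,3)[OOXX./.XOOX]-1
p4 X@[OOXXO/.XO.X]: (1,0)[OOXXO/XXO.X]+0* (1,3)[OOXXO/.XOXX]+0
p5 O@[OOXXO/XXO.X]: (1,3)[OOXXO/XXOOX]+0*
p6 X@[OOXXO/XXOOX] terminal +0; root [O..X./.XO.X] d5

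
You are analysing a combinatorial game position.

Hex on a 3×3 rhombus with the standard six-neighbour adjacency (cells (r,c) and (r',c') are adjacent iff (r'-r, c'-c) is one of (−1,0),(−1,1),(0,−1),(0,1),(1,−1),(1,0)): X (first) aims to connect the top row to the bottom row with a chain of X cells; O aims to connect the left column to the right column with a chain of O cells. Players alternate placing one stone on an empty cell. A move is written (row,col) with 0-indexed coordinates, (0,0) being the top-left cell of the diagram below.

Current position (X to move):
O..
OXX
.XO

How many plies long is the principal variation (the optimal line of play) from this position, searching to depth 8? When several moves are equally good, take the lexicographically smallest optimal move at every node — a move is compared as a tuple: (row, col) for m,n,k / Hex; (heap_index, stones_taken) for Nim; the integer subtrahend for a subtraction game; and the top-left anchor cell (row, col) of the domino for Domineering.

[O../OXX/.XO] X move#1: (0,1):+1/OX./OXX/.XO*, (0,2):+1/O.X/OXX/.XO, (2,0):+1/O../OXX/XXO
[OX./OXX/.XO] end (terminal -1, O#2); searched O../OXX/.XO to 8

PV length from [O../OXX/.XO]: 1 ply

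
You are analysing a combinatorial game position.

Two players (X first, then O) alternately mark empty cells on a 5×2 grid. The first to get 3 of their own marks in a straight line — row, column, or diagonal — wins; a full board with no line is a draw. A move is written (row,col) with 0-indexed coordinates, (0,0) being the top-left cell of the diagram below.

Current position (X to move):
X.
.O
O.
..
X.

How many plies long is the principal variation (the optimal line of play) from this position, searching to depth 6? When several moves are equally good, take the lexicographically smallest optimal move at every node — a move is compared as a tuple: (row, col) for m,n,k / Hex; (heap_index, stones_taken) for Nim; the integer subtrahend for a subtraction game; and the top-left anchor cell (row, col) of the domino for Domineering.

PV length from [X./.O/O./../X.]: 6 plies

[X./.O/O./../X.] X move#1: (0,1):+0/XX/.O/O./../X.*, (1,0):-1/X./XO/O./../X., (2,1):+0/X./.O/OX/../X., (3,0):-1/X./.O/O./X./X., (3,1):+0/X./.O/O./.X/X., (4,1):-1/X./.O/O./../XX
[XX/.O/O./../X.] O move#2: (1,0):+0/XX/OO/O./../X.*, (2,1):+0/XX/.O/OO/../X., (3,0):+0/XX/.O/O./O./X., (3,1):+0/XX/.O/O./.O/X., (4,1):+0/XX/.O/O./../XO
[XX/OO/O./../X.] X move#3: (2,1):-1/XX/OO/OX/../X., (3,0):+0/XX/OO/O./X./X.*, (3,1):-1/XX/OO/O./.X/X., (4,1):-1/XX/OO/O./../XX
[XX/OO/O./X./X.] O move#4: (2,1):+0/XX/OO/OO/X./X.*, (3,1):+0/XX/OO/O./XO/X., (4,1):+0/XX/OO/O./X./XO
[XX/OO/OO/X./X.] X move#5: (3,1):+0/XX/OO/OO/XX/X.*, (4,1):-1/XX/OO/OO/X./XX
[XX/OO/OO/XX/X.] O move#6: (4,1):+0/XX/OO/OO/XX/XO*
[XX/OO/OO/XX/XO] end (terminal +0, X#7); searched X./.O/O./../X. to 6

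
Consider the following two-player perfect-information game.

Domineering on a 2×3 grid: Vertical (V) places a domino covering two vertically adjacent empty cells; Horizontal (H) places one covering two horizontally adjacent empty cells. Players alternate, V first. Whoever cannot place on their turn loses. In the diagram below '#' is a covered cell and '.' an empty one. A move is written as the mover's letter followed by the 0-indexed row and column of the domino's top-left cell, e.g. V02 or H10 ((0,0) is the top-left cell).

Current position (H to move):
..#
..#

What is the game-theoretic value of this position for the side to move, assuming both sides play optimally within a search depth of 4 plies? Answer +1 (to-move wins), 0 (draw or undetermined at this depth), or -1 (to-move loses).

p1 H@[..#/..#]: H00[###/..#]+1* H10[..#/###]+1
p2 V@[###/..#] terminal -1; root [..#/..#] d4

value(..#/..#, H) = +1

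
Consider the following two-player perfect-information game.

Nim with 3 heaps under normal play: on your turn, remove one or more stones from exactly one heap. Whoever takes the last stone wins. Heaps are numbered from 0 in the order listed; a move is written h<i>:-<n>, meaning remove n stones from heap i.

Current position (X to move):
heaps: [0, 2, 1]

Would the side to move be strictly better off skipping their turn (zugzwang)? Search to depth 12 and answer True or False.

ply 1, X at (0,2,1) | h1:-1=+1→(0,1,1)*; h1:-2=-1→(0,0,1); h2:-1=-1→(0,2,0)
ply 2, O at (0,1,1) | h1:-1=-1→(0,0,1)*; h2:-1=-1→(0,1,0)
ply 3, X at (0,0,1) | h2:-1=+1→(0,0,0)*
ply 4: (0,0,0) is terminal -1 (O); from (0,2,1) depth 12
if X skipped the turn, O would face:
~ ply 1, O at (0,2,1) | h1:-1=+1→(0,1,1)*; h1:-2=-1→(0,0,1); h2:-1=-1→(0,2,0)
~ ply 2, X at (0,1,1) | h1:-1=-1→(0,0,1)*; h2:-1=-1→(0,1,0)
~ ply 3, O at (0,0,1) | h2:-1=+1→(0,0,0)*
~ ply 4: (0,0,0) is terminal -1 (X); from (0,2,1) depth 12
compare (X): move=+1 vs pass=-1

zugzwang((0,2,1), X) = False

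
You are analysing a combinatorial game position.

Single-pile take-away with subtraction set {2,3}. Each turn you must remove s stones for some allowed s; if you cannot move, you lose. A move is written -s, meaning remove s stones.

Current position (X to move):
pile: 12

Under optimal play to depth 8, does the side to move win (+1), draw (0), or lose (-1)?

[12] X move#1: -2:+1/10*, -3:-1/9
[10] O move#2: -2:-1/8*, -3:-1/7
[8] X move#3: -2:+1/6*, -3:+1/5
[6] O move#4: -2:-1/4*, -3:-1/3
[4] X move#5: -2:-1/2, -3:+1/1*
[1] end (terminal -1, O#6); searched 12 to 8

value(12, X) = +1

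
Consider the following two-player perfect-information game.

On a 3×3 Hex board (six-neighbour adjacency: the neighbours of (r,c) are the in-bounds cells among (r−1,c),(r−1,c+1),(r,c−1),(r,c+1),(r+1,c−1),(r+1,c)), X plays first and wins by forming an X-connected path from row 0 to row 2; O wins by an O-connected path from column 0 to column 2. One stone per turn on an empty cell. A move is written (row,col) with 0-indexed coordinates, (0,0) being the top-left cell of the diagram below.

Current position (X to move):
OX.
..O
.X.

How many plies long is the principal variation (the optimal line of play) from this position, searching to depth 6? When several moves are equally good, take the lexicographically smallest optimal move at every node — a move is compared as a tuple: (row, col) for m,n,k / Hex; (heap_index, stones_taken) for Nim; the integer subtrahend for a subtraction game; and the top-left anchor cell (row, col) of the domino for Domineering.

PV length from [OX./..O/.X.]: 3 plies

[OX./..O/.X.] X move#1: (0,2):-1/OXX/..O/.X., (1,0):+1/OX./X.O/.X.*, (1,1):+1/OX./.XO/.X., (2,0):+1/OX./..O/XX., (2,2):-1/OX./..O/.XX
[OX./X.O/.X.] O move#2: (0,2):-1/OXO/X.O/.X.*, (1,1):-1/OX./XOO/.X., (2,0):-1/OX./X.O/OX., (2,2):-1/OX./X.O/.XO
[OXO/X.O/.X.] X move#3: (1,1):+1/OXO/XXO/.X.*, (2,0):+1/OXO/X.O/XX., (2,2):+1/OXO/X.O/.XX
[OXO/XXO/.X.] end (terminal -1, O#4); searched OX./..O/.X. to 6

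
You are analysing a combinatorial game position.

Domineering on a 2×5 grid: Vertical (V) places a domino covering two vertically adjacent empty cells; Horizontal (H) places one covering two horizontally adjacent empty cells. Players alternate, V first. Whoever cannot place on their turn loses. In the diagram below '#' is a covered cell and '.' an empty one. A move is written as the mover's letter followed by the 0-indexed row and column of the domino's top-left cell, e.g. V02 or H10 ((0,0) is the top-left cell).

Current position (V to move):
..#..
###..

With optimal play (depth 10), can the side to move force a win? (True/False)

V winning at [..#../###..]: True

ply 1, V at ..#../###.. | V03=+1→..##./####.*; V04=+1→..#.#/###.#
ply 2, H at ..##./####. | H00=-1→####./####.*
ply 3, V at ####./####. | V04=+1→#####/#####*
ply 4: #####/##### is terminal -1 (H); from ..#../###.. depth 10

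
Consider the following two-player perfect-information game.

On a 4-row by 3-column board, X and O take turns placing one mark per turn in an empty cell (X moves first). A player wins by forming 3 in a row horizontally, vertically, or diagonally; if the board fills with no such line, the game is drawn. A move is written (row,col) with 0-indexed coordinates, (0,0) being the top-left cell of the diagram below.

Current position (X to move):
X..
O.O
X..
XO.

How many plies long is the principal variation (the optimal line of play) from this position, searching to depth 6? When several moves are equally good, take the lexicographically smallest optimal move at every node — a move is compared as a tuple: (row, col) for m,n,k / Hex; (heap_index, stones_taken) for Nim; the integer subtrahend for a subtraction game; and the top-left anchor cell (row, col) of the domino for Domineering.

[X../O.O/X../XO.] X move#1: (0,1):-1/XX./O.O/X../XO., (0,2):-1/X.X/O.O/X../XO., (1,1):+1/X../OXO/X../XO.*, (2,1):-1/X../O.O/XX./XO., (2,2):-1/X../O.O/X.X/XO., (3,2):-1/X../O.O/X../XOX
[X../OXO/X../XO.] O move#2: (0,1):-1/XO./OXO/X../XO.*, (0,2):-1/X.O/OXO/X../XO., (2,1):-1/X../OXO/XO./XO., (2,2):-1/X../OXO/X.O/XO., (3,2):-1/X../OXO/X../XOO
[XO./OXO/X../XO.] X move#3: (0,2):+1/XOX/OXO/X../XO.*, (2,1):+1/XO./OXO/XX./XO., (2,2):+1/XO./OXO/X.X/XO., (3,2):+1/XO./OXO/X../XOX
[XOX/OXO/X../XO.] end (terminal -1, O#4); searched X../O.O/X../XO. to 6

PV length from [X../O.O/X../XO.]: 3 plies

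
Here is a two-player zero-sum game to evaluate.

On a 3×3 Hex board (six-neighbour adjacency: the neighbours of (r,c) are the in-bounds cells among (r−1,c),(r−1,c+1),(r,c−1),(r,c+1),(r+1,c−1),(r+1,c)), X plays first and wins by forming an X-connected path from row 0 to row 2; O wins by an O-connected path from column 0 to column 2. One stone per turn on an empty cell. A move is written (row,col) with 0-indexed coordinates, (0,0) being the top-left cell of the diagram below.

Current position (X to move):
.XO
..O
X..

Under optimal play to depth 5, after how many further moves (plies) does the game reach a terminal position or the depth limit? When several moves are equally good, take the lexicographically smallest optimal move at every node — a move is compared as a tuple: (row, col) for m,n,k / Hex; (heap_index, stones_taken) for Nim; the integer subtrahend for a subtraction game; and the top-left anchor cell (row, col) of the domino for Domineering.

ply 1, X at .XO/..O/X.. | (0,0)=+1→XXO/..O/X..*; (1,0)=+1→.XO/X.O/X..; (1,1)=+1→.XO/.XO/X..; (2,1)=+1→.XO/..O/XX.; (2,2)=+1→.XO/..O/X.X
ply 2, O at XXO/..O/X.. | (1,0)=-1→XXO/O.O/X..*; (1,1)=-1→XXO/.OO/X..; (2,1)=-1→XXO/..O/XO.; (2,2)=-1→XXO/..O/X.O
ply 3, X at XXO/O.O/X.. | (1,1)=+1→XXO/OXO/X..*; (2,1)=-1→XXO/O.O/XX.; (2,2)=-1→XXO/O.O/X.X
ply 4: XXO/OXO/X.. is terminal -1 (O); from .XO/..O/X.. depth 5

PV length from [.XO/..O/X..]: 3 plies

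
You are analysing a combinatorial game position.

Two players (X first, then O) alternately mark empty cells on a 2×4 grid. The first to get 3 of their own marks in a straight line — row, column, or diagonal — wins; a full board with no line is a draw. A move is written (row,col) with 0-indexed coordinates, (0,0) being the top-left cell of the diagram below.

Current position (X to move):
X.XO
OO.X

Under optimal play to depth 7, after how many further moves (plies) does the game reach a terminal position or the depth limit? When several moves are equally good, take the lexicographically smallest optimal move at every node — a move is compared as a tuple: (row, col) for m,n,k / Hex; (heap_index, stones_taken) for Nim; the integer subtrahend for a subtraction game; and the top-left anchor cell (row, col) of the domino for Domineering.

[X.XO/OO.X] X move#1: (0,1):+1/XXXO/OO.X*, (1,2):+0/X.XO/OOXX
[XXXO/OO.X] end (terminal -1, O#2); searched X.XO/OO.X to 7

PV length from [X.XO/OO.X]: 1 ply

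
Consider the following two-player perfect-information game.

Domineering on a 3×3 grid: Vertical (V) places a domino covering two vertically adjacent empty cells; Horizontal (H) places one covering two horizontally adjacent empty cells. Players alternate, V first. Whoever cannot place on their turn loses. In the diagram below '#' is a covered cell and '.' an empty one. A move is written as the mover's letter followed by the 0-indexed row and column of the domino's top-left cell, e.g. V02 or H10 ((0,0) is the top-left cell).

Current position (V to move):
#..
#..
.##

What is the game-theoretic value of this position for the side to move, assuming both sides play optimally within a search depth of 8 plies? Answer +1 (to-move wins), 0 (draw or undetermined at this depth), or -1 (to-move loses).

value(#../#../.##, V) = +1

ply 1, V at #../#../.## | V01=+1→##./##./.##*; V02=+1→#.#/#.#/.##
ply 2: ##./##./.## is terminal -1 (H); from #../#../.## depth 8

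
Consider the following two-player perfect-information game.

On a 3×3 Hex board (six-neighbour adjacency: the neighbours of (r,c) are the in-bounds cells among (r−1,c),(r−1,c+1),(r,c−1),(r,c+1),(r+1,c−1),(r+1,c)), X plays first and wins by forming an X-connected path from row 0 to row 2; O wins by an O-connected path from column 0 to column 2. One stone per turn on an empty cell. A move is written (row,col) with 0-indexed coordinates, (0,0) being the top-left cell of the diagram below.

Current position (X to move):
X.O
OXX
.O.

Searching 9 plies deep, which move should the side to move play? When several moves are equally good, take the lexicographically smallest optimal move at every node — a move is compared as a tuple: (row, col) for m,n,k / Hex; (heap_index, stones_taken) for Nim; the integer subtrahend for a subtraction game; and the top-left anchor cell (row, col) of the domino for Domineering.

X's best at [X.O/OXX/.O.]: (0,1)

ply 1, X at X.O/OXX/.O. | (0,1)=+1→XXO/OXX/.O.*; (2,0)=-1→X.O/OXX/XO.; (2,2)=-1→X.O/OXX/.OX
ply 2, O at XXO/OXX/.O. | (2,0)=-1→XXO/OXX/OO.*; (2,2)=-1→XXO/OXX/.OO
ply 3, X at XXO/OXX/OO. | (2,2)=+1→XXO/OXX/OOX*
ply 4: XXO/OXX/OOX is terminal -1 (O); from X.O/OXX/.O. depth 9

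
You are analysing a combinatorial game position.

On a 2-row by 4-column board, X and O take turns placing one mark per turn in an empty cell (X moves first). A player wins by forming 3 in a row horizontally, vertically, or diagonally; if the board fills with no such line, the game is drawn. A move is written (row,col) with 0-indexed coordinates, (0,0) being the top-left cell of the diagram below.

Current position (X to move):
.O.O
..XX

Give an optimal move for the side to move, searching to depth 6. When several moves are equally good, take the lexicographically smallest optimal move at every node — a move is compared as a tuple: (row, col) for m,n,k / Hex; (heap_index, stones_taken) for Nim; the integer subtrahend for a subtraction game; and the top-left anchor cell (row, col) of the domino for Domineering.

X's best at [.O.O/..XX]: (1,1)

p1 X@[.O.O/..XX]: (0,0)[XO.O/..XX]-1 (0,2)[.OXO/..XX]+0 (1,0)[.O.O/X.XX]-1 (1,1)[.O.O/.XXX]+1*
p2 O@[.O.O/.XXX] terminal -1; root [.O.O/..XX] d6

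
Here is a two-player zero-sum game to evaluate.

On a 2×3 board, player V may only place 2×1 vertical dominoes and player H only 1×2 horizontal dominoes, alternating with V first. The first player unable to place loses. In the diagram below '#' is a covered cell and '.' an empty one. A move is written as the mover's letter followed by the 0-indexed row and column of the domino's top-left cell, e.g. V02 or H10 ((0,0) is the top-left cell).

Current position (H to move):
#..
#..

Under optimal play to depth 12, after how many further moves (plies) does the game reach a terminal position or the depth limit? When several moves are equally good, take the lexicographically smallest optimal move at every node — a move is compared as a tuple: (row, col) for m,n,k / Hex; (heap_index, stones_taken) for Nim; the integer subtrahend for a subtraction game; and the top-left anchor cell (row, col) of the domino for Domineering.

PV length from [#../#..]: 1 ply

p1 H@[#../#..]: H01[###/#..]+1* H11[#../###]+1
p2 V@[###/#..] terminal -1; root [#../#..] d12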